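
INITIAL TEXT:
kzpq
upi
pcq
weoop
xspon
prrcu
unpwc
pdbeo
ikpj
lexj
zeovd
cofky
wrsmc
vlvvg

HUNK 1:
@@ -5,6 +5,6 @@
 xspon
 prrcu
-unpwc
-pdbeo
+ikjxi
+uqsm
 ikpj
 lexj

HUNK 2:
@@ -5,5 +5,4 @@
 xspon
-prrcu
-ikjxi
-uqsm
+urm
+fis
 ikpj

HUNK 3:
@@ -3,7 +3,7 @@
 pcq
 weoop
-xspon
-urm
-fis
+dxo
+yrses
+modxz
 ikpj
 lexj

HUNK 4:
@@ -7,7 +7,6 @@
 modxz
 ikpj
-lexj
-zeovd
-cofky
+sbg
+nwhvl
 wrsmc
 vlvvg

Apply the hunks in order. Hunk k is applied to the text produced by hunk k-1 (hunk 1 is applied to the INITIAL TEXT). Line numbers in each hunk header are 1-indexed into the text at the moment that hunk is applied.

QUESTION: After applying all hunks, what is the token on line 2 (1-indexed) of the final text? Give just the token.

Answer: upi

Derivation:
Hunk 1: at line 5 remove [unpwc,pdbeo] add [ikjxi,uqsm] -> 14 lines: kzpq upi pcq weoop xspon prrcu ikjxi uqsm ikpj lexj zeovd cofky wrsmc vlvvg
Hunk 2: at line 5 remove [prrcu,ikjxi,uqsm] add [urm,fis] -> 13 lines: kzpq upi pcq weoop xspon urm fis ikpj lexj zeovd cofky wrsmc vlvvg
Hunk 3: at line 3 remove [xspon,urm,fis] add [dxo,yrses,modxz] -> 13 lines: kzpq upi pcq weoop dxo yrses modxz ikpj lexj zeovd cofky wrsmc vlvvg
Hunk 4: at line 7 remove [lexj,zeovd,cofky] add [sbg,nwhvl] -> 12 lines: kzpq upi pcq weoop dxo yrses modxz ikpj sbg nwhvl wrsmc vlvvg
Final line 2: upi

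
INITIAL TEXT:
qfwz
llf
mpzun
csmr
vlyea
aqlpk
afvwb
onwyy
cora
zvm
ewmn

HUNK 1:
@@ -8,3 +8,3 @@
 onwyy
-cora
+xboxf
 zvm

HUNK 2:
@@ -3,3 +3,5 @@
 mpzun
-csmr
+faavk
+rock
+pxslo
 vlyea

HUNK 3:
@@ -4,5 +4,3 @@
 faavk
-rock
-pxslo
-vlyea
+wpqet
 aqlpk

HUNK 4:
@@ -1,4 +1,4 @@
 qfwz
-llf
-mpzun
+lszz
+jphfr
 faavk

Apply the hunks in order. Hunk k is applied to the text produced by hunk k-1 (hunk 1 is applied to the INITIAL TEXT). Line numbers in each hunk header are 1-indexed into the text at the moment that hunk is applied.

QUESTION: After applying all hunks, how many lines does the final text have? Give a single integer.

Hunk 1: at line 8 remove [cora] add [xboxf] -> 11 lines: qfwz llf mpzun csmr vlyea aqlpk afvwb onwyy xboxf zvm ewmn
Hunk 2: at line 3 remove [csmr] add [faavk,rock,pxslo] -> 13 lines: qfwz llf mpzun faavk rock pxslo vlyea aqlpk afvwb onwyy xboxf zvm ewmn
Hunk 3: at line 4 remove [rock,pxslo,vlyea] add [wpqet] -> 11 lines: qfwz llf mpzun faavk wpqet aqlpk afvwb onwyy xboxf zvm ewmn
Hunk 4: at line 1 remove [llf,mpzun] add [lszz,jphfr] -> 11 lines: qfwz lszz jphfr faavk wpqet aqlpk afvwb onwyy xboxf zvm ewmn
Final line count: 11

Answer: 11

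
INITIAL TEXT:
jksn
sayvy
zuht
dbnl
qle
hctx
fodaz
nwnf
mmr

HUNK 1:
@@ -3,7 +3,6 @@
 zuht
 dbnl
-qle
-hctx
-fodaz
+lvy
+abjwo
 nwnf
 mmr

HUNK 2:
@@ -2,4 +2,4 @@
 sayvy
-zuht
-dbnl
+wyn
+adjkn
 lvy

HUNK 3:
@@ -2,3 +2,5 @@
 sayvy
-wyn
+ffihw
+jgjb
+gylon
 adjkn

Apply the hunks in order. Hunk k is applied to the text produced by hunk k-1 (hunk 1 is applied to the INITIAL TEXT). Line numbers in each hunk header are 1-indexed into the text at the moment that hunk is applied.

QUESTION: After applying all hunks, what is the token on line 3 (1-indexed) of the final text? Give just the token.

Answer: ffihw

Derivation:
Hunk 1: at line 3 remove [qle,hctx,fodaz] add [lvy,abjwo] -> 8 lines: jksn sayvy zuht dbnl lvy abjwo nwnf mmr
Hunk 2: at line 2 remove [zuht,dbnl] add [wyn,adjkn] -> 8 lines: jksn sayvy wyn adjkn lvy abjwo nwnf mmr
Hunk 3: at line 2 remove [wyn] add [ffihw,jgjb,gylon] -> 10 lines: jksn sayvy ffihw jgjb gylon adjkn lvy abjwo nwnf mmr
Final line 3: ffihw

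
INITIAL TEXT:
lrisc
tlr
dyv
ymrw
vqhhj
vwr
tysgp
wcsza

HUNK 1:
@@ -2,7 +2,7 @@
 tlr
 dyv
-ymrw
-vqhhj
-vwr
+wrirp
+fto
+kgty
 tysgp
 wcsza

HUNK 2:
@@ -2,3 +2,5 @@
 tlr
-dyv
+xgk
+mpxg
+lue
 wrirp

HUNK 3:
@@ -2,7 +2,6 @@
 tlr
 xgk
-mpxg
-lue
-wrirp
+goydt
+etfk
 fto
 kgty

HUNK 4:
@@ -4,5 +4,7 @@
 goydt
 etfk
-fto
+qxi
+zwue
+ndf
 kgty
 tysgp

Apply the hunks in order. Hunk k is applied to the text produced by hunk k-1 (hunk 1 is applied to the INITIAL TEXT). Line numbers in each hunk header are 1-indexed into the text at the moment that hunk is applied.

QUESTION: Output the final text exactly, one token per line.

Hunk 1: at line 2 remove [ymrw,vqhhj,vwr] add [wrirp,fto,kgty] -> 8 lines: lrisc tlr dyv wrirp fto kgty tysgp wcsza
Hunk 2: at line 2 remove [dyv] add [xgk,mpxg,lue] -> 10 lines: lrisc tlr xgk mpxg lue wrirp fto kgty tysgp wcsza
Hunk 3: at line 2 remove [mpxg,lue,wrirp] add [goydt,etfk] -> 9 lines: lrisc tlr xgk goydt etfk fto kgty tysgp wcsza
Hunk 4: at line 4 remove [fto] add [qxi,zwue,ndf] -> 11 lines: lrisc tlr xgk goydt etfk qxi zwue ndf kgty tysgp wcsza

Answer: lrisc
tlr
xgk
goydt
etfk
qxi
zwue
ndf
kgty
tysgp
wcsza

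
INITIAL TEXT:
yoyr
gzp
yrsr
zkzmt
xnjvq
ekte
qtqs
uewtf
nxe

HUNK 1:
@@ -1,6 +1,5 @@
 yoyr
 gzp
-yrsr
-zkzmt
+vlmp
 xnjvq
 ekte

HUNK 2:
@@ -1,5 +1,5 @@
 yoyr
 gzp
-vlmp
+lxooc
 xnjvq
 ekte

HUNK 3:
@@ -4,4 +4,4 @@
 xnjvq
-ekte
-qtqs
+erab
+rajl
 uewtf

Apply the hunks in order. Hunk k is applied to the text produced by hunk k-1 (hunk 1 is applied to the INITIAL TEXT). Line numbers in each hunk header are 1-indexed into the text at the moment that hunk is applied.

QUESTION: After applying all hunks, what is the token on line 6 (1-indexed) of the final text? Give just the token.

Hunk 1: at line 1 remove [yrsr,zkzmt] add [vlmp] -> 8 lines: yoyr gzp vlmp xnjvq ekte qtqs uewtf nxe
Hunk 2: at line 1 remove [vlmp] add [lxooc] -> 8 lines: yoyr gzp lxooc xnjvq ekte qtqs uewtf nxe
Hunk 3: at line 4 remove [ekte,qtqs] add [erab,rajl] -> 8 lines: yoyr gzp lxooc xnjvq erab rajl uewtf nxe
Final line 6: rajl

Answer: rajl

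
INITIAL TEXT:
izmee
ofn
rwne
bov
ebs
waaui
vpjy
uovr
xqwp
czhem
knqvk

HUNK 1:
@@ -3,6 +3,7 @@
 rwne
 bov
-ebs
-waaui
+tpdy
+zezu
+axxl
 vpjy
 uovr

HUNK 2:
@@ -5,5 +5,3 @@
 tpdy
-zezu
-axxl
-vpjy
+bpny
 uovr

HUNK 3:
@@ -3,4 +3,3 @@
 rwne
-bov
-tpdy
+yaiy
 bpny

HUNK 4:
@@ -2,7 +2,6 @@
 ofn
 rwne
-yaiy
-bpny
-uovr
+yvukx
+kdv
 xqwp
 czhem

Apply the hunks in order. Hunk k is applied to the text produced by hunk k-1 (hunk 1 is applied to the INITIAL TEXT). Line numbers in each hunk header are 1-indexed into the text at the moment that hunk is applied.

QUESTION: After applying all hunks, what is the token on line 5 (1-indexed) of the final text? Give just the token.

Answer: kdv

Derivation:
Hunk 1: at line 3 remove [ebs,waaui] add [tpdy,zezu,axxl] -> 12 lines: izmee ofn rwne bov tpdy zezu axxl vpjy uovr xqwp czhem knqvk
Hunk 2: at line 5 remove [zezu,axxl,vpjy] add [bpny] -> 10 lines: izmee ofn rwne bov tpdy bpny uovr xqwp czhem knqvk
Hunk 3: at line 3 remove [bov,tpdy] add [yaiy] -> 9 lines: izmee ofn rwne yaiy bpny uovr xqwp czhem knqvk
Hunk 4: at line 2 remove [yaiy,bpny,uovr] add [yvukx,kdv] -> 8 lines: izmee ofn rwne yvukx kdv xqwp czhem knqvk
Final line 5: kdv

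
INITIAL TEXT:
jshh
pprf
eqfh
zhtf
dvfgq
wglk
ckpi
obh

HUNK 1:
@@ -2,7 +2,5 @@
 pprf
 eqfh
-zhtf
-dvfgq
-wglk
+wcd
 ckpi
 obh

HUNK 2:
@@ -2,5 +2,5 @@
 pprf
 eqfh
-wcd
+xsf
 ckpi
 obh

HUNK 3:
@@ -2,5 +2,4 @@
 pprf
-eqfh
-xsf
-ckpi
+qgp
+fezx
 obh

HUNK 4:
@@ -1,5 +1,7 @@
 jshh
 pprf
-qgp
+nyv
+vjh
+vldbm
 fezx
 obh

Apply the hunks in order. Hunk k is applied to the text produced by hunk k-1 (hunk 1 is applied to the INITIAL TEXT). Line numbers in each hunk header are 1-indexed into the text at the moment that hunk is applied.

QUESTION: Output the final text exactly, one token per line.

Answer: jshh
pprf
nyv
vjh
vldbm
fezx
obh

Derivation:
Hunk 1: at line 2 remove [zhtf,dvfgq,wglk] add [wcd] -> 6 lines: jshh pprf eqfh wcd ckpi obh
Hunk 2: at line 2 remove [wcd] add [xsf] -> 6 lines: jshh pprf eqfh xsf ckpi obh
Hunk 3: at line 2 remove [eqfh,xsf,ckpi] add [qgp,fezx] -> 5 lines: jshh pprf qgp fezx obh
Hunk 4: at line 1 remove [qgp] add [nyv,vjh,vldbm] -> 7 lines: jshh pprf nyv vjh vldbm fezx obh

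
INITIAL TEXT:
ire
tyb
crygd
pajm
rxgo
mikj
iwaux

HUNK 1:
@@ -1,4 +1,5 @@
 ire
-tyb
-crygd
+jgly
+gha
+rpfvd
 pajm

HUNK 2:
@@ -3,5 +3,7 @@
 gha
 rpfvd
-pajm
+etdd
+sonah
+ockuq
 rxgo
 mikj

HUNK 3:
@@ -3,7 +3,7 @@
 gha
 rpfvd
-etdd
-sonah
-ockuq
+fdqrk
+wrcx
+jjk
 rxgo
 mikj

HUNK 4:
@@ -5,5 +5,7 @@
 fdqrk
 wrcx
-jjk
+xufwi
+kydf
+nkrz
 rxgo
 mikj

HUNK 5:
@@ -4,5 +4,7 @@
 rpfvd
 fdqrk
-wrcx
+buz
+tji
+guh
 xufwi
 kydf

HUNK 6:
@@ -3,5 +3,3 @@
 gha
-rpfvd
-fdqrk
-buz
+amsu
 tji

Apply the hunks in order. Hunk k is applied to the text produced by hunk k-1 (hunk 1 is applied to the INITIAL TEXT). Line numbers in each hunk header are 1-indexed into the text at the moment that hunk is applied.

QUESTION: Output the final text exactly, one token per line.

Answer: ire
jgly
gha
amsu
tji
guh
xufwi
kydf
nkrz
rxgo
mikj
iwaux

Derivation:
Hunk 1: at line 1 remove [tyb,crygd] add [jgly,gha,rpfvd] -> 8 lines: ire jgly gha rpfvd pajm rxgo mikj iwaux
Hunk 2: at line 3 remove [pajm] add [etdd,sonah,ockuq] -> 10 lines: ire jgly gha rpfvd etdd sonah ockuq rxgo mikj iwaux
Hunk 3: at line 3 remove [etdd,sonah,ockuq] add [fdqrk,wrcx,jjk] -> 10 lines: ire jgly gha rpfvd fdqrk wrcx jjk rxgo mikj iwaux
Hunk 4: at line 5 remove [jjk] add [xufwi,kydf,nkrz] -> 12 lines: ire jgly gha rpfvd fdqrk wrcx xufwi kydf nkrz rxgo mikj iwaux
Hunk 5: at line 4 remove [wrcx] add [buz,tji,guh] -> 14 lines: ire jgly gha rpfvd fdqrk buz tji guh xufwi kydf nkrz rxgo mikj iwaux
Hunk 6: at line 3 remove [rpfvd,fdqrk,buz] add [amsu] -> 12 lines: ire jgly gha amsu tji guh xufwi kydf nkrz rxgo mikj iwaux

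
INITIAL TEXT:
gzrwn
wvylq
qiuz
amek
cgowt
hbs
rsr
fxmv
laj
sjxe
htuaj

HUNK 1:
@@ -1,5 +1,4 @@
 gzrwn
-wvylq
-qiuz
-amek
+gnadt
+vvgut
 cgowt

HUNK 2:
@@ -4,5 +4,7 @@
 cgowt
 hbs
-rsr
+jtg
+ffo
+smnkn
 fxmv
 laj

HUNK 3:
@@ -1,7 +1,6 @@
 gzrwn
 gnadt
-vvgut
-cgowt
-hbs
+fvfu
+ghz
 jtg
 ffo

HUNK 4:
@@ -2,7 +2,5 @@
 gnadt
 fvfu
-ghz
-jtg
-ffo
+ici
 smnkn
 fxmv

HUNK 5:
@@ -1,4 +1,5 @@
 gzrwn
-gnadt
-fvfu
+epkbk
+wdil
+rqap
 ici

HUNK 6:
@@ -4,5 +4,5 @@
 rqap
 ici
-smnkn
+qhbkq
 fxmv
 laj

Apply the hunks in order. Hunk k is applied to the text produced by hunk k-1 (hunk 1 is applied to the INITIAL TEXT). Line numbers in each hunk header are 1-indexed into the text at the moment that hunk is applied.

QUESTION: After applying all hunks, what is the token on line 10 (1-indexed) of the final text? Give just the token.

Hunk 1: at line 1 remove [wvylq,qiuz,amek] add [gnadt,vvgut] -> 10 lines: gzrwn gnadt vvgut cgowt hbs rsr fxmv laj sjxe htuaj
Hunk 2: at line 4 remove [rsr] add [jtg,ffo,smnkn] -> 12 lines: gzrwn gnadt vvgut cgowt hbs jtg ffo smnkn fxmv laj sjxe htuaj
Hunk 3: at line 1 remove [vvgut,cgowt,hbs] add [fvfu,ghz] -> 11 lines: gzrwn gnadt fvfu ghz jtg ffo smnkn fxmv laj sjxe htuaj
Hunk 4: at line 2 remove [ghz,jtg,ffo] add [ici] -> 9 lines: gzrwn gnadt fvfu ici smnkn fxmv laj sjxe htuaj
Hunk 5: at line 1 remove [gnadt,fvfu] add [epkbk,wdil,rqap] -> 10 lines: gzrwn epkbk wdil rqap ici smnkn fxmv laj sjxe htuaj
Hunk 6: at line 4 remove [smnkn] add [qhbkq] -> 10 lines: gzrwn epkbk wdil rqap ici qhbkq fxmv laj sjxe htuaj
Final line 10: htuaj

Answer: htuaj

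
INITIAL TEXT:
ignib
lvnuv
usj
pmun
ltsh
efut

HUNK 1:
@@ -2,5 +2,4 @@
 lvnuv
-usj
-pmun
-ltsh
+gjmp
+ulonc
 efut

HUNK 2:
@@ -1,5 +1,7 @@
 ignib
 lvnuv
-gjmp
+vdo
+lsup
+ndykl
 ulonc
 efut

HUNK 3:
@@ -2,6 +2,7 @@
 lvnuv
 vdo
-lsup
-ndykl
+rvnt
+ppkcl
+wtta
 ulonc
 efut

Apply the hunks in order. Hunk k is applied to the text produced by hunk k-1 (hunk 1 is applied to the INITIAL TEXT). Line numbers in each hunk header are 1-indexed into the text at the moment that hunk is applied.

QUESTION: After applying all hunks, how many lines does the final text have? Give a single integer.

Answer: 8

Derivation:
Hunk 1: at line 2 remove [usj,pmun,ltsh] add [gjmp,ulonc] -> 5 lines: ignib lvnuv gjmp ulonc efut
Hunk 2: at line 1 remove [gjmp] add [vdo,lsup,ndykl] -> 7 lines: ignib lvnuv vdo lsup ndykl ulonc efut
Hunk 3: at line 2 remove [lsup,ndykl] add [rvnt,ppkcl,wtta] -> 8 lines: ignib lvnuv vdo rvnt ppkcl wtta ulonc efut
Final line count: 8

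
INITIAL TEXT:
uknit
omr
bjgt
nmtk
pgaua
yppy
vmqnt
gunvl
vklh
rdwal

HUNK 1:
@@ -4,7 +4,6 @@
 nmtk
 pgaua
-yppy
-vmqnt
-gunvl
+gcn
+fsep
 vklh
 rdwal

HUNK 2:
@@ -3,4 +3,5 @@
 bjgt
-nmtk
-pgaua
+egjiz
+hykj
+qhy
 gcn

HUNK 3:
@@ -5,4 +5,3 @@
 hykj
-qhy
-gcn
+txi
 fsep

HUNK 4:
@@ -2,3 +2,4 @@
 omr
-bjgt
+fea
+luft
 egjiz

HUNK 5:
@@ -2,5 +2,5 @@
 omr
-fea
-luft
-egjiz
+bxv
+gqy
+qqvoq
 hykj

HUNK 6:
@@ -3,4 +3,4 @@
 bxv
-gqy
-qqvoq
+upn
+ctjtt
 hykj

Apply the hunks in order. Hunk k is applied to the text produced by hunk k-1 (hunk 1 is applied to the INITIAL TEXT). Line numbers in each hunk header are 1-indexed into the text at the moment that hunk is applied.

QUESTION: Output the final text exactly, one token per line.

Answer: uknit
omr
bxv
upn
ctjtt
hykj
txi
fsep
vklh
rdwal

Derivation:
Hunk 1: at line 4 remove [yppy,vmqnt,gunvl] add [gcn,fsep] -> 9 lines: uknit omr bjgt nmtk pgaua gcn fsep vklh rdwal
Hunk 2: at line 3 remove [nmtk,pgaua] add [egjiz,hykj,qhy] -> 10 lines: uknit omr bjgt egjiz hykj qhy gcn fsep vklh rdwal
Hunk 3: at line 5 remove [qhy,gcn] add [txi] -> 9 lines: uknit omr bjgt egjiz hykj txi fsep vklh rdwal
Hunk 4: at line 2 remove [bjgt] add [fea,luft] -> 10 lines: uknit omr fea luft egjiz hykj txi fsep vklh rdwal
Hunk 5: at line 2 remove [fea,luft,egjiz] add [bxv,gqy,qqvoq] -> 10 lines: uknit omr bxv gqy qqvoq hykj txi fsep vklh rdwal
Hunk 6: at line 3 remove [gqy,qqvoq] add [upn,ctjtt] -> 10 lines: uknit omr bxv upn ctjtt hykj txi fsep vklh rdwal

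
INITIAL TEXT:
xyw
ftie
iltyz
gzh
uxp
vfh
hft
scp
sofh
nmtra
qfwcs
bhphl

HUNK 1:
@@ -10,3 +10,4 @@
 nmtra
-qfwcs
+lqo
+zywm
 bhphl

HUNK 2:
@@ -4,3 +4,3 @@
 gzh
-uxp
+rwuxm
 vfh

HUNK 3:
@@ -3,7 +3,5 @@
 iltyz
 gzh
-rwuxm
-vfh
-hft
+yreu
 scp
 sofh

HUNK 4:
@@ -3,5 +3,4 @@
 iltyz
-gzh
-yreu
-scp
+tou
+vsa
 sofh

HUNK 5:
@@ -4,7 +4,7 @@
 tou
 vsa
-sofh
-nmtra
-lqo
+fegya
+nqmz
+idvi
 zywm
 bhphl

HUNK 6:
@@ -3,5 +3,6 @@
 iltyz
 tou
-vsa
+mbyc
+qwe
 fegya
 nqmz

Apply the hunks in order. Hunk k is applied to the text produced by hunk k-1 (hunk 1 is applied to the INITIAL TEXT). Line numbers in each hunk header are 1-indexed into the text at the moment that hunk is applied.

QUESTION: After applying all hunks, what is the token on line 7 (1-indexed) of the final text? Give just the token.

Answer: fegya

Derivation:
Hunk 1: at line 10 remove [qfwcs] add [lqo,zywm] -> 13 lines: xyw ftie iltyz gzh uxp vfh hft scp sofh nmtra lqo zywm bhphl
Hunk 2: at line 4 remove [uxp] add [rwuxm] -> 13 lines: xyw ftie iltyz gzh rwuxm vfh hft scp sofh nmtra lqo zywm bhphl
Hunk 3: at line 3 remove [rwuxm,vfh,hft] add [yreu] -> 11 lines: xyw ftie iltyz gzh yreu scp sofh nmtra lqo zywm bhphl
Hunk 4: at line 3 remove [gzh,yreu,scp] add [tou,vsa] -> 10 lines: xyw ftie iltyz tou vsa sofh nmtra lqo zywm bhphl
Hunk 5: at line 4 remove [sofh,nmtra,lqo] add [fegya,nqmz,idvi] -> 10 lines: xyw ftie iltyz tou vsa fegya nqmz idvi zywm bhphl
Hunk 6: at line 3 remove [vsa] add [mbyc,qwe] -> 11 lines: xyw ftie iltyz tou mbyc qwe fegya nqmz idvi zywm bhphl
Final line 7: fegya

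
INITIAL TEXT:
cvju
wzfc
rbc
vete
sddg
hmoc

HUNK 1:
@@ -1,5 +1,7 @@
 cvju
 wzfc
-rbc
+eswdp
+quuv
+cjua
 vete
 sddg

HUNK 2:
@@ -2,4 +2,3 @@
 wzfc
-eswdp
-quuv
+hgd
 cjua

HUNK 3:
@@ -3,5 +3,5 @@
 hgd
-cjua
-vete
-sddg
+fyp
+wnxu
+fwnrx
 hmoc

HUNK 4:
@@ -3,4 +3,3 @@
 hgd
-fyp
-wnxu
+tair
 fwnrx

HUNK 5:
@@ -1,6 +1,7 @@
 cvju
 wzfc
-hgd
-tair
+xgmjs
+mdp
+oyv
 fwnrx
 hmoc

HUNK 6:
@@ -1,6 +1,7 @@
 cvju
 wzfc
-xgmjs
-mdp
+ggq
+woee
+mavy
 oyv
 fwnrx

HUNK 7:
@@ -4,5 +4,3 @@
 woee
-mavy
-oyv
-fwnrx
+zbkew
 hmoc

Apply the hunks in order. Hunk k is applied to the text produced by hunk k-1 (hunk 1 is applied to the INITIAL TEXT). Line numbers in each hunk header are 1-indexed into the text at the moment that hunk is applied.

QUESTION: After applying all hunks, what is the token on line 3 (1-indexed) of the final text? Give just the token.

Answer: ggq

Derivation:
Hunk 1: at line 1 remove [rbc] add [eswdp,quuv,cjua] -> 8 lines: cvju wzfc eswdp quuv cjua vete sddg hmoc
Hunk 2: at line 2 remove [eswdp,quuv] add [hgd] -> 7 lines: cvju wzfc hgd cjua vete sddg hmoc
Hunk 3: at line 3 remove [cjua,vete,sddg] add [fyp,wnxu,fwnrx] -> 7 lines: cvju wzfc hgd fyp wnxu fwnrx hmoc
Hunk 4: at line 3 remove [fyp,wnxu] add [tair] -> 6 lines: cvju wzfc hgd tair fwnrx hmoc
Hunk 5: at line 1 remove [hgd,tair] add [xgmjs,mdp,oyv] -> 7 lines: cvju wzfc xgmjs mdp oyv fwnrx hmoc
Hunk 6: at line 1 remove [xgmjs,mdp] add [ggq,woee,mavy] -> 8 lines: cvju wzfc ggq woee mavy oyv fwnrx hmoc
Hunk 7: at line 4 remove [mavy,oyv,fwnrx] add [zbkew] -> 6 lines: cvju wzfc ggq woee zbkew hmoc
Final line 3: ggq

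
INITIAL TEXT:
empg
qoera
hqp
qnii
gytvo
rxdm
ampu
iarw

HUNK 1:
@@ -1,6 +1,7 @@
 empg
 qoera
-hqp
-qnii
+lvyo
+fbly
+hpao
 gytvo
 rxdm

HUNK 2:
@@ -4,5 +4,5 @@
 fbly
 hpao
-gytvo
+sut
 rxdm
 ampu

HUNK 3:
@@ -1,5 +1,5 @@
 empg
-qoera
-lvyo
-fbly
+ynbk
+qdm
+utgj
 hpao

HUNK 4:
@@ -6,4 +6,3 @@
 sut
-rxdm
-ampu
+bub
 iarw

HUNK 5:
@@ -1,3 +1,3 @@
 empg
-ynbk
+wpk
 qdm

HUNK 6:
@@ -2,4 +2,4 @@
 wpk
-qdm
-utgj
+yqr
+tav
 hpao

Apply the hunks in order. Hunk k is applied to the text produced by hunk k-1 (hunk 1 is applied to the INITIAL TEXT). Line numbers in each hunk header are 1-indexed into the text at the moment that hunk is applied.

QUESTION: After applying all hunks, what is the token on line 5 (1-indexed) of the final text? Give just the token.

Answer: hpao

Derivation:
Hunk 1: at line 1 remove [hqp,qnii] add [lvyo,fbly,hpao] -> 9 lines: empg qoera lvyo fbly hpao gytvo rxdm ampu iarw
Hunk 2: at line 4 remove [gytvo] add [sut] -> 9 lines: empg qoera lvyo fbly hpao sut rxdm ampu iarw
Hunk 3: at line 1 remove [qoera,lvyo,fbly] add [ynbk,qdm,utgj] -> 9 lines: empg ynbk qdm utgj hpao sut rxdm ampu iarw
Hunk 4: at line 6 remove [rxdm,ampu] add [bub] -> 8 lines: empg ynbk qdm utgj hpao sut bub iarw
Hunk 5: at line 1 remove [ynbk] add [wpk] -> 8 lines: empg wpk qdm utgj hpao sut bub iarw
Hunk 6: at line 2 remove [qdm,utgj] add [yqr,tav] -> 8 lines: empg wpk yqr tav hpao sut bub iarw
Final line 5: hpao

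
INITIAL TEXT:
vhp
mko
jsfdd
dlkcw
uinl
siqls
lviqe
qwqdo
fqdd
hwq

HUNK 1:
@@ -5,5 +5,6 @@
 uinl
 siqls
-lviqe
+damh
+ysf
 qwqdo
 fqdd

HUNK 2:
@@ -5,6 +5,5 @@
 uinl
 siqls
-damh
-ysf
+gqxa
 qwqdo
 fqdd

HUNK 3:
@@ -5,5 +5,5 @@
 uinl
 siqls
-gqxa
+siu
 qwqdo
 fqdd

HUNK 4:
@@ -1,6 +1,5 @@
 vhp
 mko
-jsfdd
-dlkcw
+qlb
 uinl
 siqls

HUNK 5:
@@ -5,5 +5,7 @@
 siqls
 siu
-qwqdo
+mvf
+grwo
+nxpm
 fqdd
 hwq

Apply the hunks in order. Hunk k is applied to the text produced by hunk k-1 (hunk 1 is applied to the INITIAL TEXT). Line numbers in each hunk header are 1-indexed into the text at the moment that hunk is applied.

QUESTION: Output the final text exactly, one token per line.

Answer: vhp
mko
qlb
uinl
siqls
siu
mvf
grwo
nxpm
fqdd
hwq

Derivation:
Hunk 1: at line 5 remove [lviqe] add [damh,ysf] -> 11 lines: vhp mko jsfdd dlkcw uinl siqls damh ysf qwqdo fqdd hwq
Hunk 2: at line 5 remove [damh,ysf] add [gqxa] -> 10 lines: vhp mko jsfdd dlkcw uinl siqls gqxa qwqdo fqdd hwq
Hunk 3: at line 5 remove [gqxa] add [siu] -> 10 lines: vhp mko jsfdd dlkcw uinl siqls siu qwqdo fqdd hwq
Hunk 4: at line 1 remove [jsfdd,dlkcw] add [qlb] -> 9 lines: vhp mko qlb uinl siqls siu qwqdo fqdd hwq
Hunk 5: at line 5 remove [qwqdo] add [mvf,grwo,nxpm] -> 11 lines: vhp mko qlb uinl siqls siu mvf grwo nxpm fqdd hwq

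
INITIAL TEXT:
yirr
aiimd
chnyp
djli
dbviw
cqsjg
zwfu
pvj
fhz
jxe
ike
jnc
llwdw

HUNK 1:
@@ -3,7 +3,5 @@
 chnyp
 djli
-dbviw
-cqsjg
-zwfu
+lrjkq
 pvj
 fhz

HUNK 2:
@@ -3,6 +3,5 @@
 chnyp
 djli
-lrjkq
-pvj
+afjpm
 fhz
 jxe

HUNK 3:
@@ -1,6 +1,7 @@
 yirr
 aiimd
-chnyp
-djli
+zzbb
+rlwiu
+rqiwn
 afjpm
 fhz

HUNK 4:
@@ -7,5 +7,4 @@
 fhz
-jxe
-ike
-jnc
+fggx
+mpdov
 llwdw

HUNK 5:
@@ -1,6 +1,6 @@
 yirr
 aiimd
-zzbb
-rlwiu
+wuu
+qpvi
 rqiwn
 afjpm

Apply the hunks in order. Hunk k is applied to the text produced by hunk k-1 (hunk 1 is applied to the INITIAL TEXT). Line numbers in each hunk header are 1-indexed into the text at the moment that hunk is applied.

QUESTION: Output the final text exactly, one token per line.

Answer: yirr
aiimd
wuu
qpvi
rqiwn
afjpm
fhz
fggx
mpdov
llwdw

Derivation:
Hunk 1: at line 3 remove [dbviw,cqsjg,zwfu] add [lrjkq] -> 11 lines: yirr aiimd chnyp djli lrjkq pvj fhz jxe ike jnc llwdw
Hunk 2: at line 3 remove [lrjkq,pvj] add [afjpm] -> 10 lines: yirr aiimd chnyp djli afjpm fhz jxe ike jnc llwdw
Hunk 3: at line 1 remove [chnyp,djli] add [zzbb,rlwiu,rqiwn] -> 11 lines: yirr aiimd zzbb rlwiu rqiwn afjpm fhz jxe ike jnc llwdw
Hunk 4: at line 7 remove [jxe,ike,jnc] add [fggx,mpdov] -> 10 lines: yirr aiimd zzbb rlwiu rqiwn afjpm fhz fggx mpdov llwdw
Hunk 5: at line 1 remove [zzbb,rlwiu] add [wuu,qpvi] -> 10 lines: yirr aiimd wuu qpvi rqiwn afjpm fhz fggx mpdov llwdw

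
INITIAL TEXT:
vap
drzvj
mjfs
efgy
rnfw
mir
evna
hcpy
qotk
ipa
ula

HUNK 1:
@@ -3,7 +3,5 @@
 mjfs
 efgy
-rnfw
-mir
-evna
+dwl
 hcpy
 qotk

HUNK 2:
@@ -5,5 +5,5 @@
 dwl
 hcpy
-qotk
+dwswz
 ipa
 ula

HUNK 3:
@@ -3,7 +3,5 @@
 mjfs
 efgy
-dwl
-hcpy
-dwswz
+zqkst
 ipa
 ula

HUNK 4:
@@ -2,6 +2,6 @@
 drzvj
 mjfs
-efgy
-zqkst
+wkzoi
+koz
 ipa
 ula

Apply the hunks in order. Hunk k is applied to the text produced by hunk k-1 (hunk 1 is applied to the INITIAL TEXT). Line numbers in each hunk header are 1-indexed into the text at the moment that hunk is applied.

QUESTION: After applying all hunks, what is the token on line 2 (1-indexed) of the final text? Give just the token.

Hunk 1: at line 3 remove [rnfw,mir,evna] add [dwl] -> 9 lines: vap drzvj mjfs efgy dwl hcpy qotk ipa ula
Hunk 2: at line 5 remove [qotk] add [dwswz] -> 9 lines: vap drzvj mjfs efgy dwl hcpy dwswz ipa ula
Hunk 3: at line 3 remove [dwl,hcpy,dwswz] add [zqkst] -> 7 lines: vap drzvj mjfs efgy zqkst ipa ula
Hunk 4: at line 2 remove [efgy,zqkst] add [wkzoi,koz] -> 7 lines: vap drzvj mjfs wkzoi koz ipa ula
Final line 2: drzvj

Answer: drzvj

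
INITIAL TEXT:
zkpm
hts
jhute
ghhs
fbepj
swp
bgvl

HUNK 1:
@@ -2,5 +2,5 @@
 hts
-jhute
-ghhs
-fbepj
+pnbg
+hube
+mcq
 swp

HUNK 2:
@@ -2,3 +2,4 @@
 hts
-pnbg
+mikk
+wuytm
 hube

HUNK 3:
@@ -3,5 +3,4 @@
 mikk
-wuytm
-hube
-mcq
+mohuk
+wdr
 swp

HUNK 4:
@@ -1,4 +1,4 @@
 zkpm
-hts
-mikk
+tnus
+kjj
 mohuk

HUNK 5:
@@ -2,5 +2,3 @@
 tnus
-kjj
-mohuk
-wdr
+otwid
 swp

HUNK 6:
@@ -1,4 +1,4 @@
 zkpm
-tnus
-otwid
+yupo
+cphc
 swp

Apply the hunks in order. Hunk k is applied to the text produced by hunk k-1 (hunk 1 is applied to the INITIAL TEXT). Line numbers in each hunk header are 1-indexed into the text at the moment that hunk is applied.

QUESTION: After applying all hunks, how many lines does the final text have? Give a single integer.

Answer: 5

Derivation:
Hunk 1: at line 2 remove [jhute,ghhs,fbepj] add [pnbg,hube,mcq] -> 7 lines: zkpm hts pnbg hube mcq swp bgvl
Hunk 2: at line 2 remove [pnbg] add [mikk,wuytm] -> 8 lines: zkpm hts mikk wuytm hube mcq swp bgvl
Hunk 3: at line 3 remove [wuytm,hube,mcq] add [mohuk,wdr] -> 7 lines: zkpm hts mikk mohuk wdr swp bgvl
Hunk 4: at line 1 remove [hts,mikk] add [tnus,kjj] -> 7 lines: zkpm tnus kjj mohuk wdr swp bgvl
Hunk 5: at line 2 remove [kjj,mohuk,wdr] add [otwid] -> 5 lines: zkpm tnus otwid swp bgvl
Hunk 6: at line 1 remove [tnus,otwid] add [yupo,cphc] -> 5 lines: zkpm yupo cphc swp bgvl
Final line count: 5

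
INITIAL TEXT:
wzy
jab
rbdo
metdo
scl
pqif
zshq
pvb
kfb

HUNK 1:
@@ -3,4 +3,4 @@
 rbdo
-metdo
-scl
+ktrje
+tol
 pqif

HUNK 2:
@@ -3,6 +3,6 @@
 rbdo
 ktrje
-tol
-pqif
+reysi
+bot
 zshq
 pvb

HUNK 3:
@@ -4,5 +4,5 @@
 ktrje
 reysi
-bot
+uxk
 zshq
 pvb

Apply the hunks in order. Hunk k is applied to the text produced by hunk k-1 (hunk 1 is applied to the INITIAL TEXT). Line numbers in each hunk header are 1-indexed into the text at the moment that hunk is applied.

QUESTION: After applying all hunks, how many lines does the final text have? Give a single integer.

Hunk 1: at line 3 remove [metdo,scl] add [ktrje,tol] -> 9 lines: wzy jab rbdo ktrje tol pqif zshq pvb kfb
Hunk 2: at line 3 remove [tol,pqif] add [reysi,bot] -> 9 lines: wzy jab rbdo ktrje reysi bot zshq pvb kfb
Hunk 3: at line 4 remove [bot] add [uxk] -> 9 lines: wzy jab rbdo ktrje reysi uxk zshq pvb kfb
Final line count: 9

Answer: 9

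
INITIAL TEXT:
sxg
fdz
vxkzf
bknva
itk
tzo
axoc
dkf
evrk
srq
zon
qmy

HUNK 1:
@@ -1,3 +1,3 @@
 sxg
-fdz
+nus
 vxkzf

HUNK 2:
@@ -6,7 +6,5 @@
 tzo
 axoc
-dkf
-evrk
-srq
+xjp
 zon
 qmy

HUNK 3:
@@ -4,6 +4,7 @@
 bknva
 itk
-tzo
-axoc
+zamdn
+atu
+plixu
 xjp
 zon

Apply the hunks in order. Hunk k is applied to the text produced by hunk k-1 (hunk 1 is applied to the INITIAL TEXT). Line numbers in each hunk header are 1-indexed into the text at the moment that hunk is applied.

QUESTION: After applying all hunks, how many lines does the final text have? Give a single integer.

Hunk 1: at line 1 remove [fdz] add [nus] -> 12 lines: sxg nus vxkzf bknva itk tzo axoc dkf evrk srq zon qmy
Hunk 2: at line 6 remove [dkf,evrk,srq] add [xjp] -> 10 lines: sxg nus vxkzf bknva itk tzo axoc xjp zon qmy
Hunk 3: at line 4 remove [tzo,axoc] add [zamdn,atu,plixu] -> 11 lines: sxg nus vxkzf bknva itk zamdn atu plixu xjp zon qmy
Final line count: 11

Answer: 11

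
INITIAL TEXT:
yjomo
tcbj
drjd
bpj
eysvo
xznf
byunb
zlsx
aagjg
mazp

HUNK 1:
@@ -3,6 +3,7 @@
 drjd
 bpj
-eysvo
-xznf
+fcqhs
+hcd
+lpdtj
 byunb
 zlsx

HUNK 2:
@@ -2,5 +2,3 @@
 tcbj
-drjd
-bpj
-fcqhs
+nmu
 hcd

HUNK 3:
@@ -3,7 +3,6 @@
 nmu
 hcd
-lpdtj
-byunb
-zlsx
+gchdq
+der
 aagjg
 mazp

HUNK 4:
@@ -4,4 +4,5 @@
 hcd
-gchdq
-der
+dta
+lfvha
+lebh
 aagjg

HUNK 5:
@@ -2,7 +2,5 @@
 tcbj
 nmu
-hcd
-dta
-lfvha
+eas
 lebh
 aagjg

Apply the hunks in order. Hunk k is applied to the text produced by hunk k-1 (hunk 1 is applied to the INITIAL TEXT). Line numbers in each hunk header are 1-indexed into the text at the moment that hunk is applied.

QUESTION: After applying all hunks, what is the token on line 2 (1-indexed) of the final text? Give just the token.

Answer: tcbj

Derivation:
Hunk 1: at line 3 remove [eysvo,xznf] add [fcqhs,hcd,lpdtj] -> 11 lines: yjomo tcbj drjd bpj fcqhs hcd lpdtj byunb zlsx aagjg mazp
Hunk 2: at line 2 remove [drjd,bpj,fcqhs] add [nmu] -> 9 lines: yjomo tcbj nmu hcd lpdtj byunb zlsx aagjg mazp
Hunk 3: at line 3 remove [lpdtj,byunb,zlsx] add [gchdq,der] -> 8 lines: yjomo tcbj nmu hcd gchdq der aagjg mazp
Hunk 4: at line 4 remove [gchdq,der] add [dta,lfvha,lebh] -> 9 lines: yjomo tcbj nmu hcd dta lfvha lebh aagjg mazp
Hunk 5: at line 2 remove [hcd,dta,lfvha] add [eas] -> 7 lines: yjomo tcbj nmu eas lebh aagjg mazp
Final line 2: tcbj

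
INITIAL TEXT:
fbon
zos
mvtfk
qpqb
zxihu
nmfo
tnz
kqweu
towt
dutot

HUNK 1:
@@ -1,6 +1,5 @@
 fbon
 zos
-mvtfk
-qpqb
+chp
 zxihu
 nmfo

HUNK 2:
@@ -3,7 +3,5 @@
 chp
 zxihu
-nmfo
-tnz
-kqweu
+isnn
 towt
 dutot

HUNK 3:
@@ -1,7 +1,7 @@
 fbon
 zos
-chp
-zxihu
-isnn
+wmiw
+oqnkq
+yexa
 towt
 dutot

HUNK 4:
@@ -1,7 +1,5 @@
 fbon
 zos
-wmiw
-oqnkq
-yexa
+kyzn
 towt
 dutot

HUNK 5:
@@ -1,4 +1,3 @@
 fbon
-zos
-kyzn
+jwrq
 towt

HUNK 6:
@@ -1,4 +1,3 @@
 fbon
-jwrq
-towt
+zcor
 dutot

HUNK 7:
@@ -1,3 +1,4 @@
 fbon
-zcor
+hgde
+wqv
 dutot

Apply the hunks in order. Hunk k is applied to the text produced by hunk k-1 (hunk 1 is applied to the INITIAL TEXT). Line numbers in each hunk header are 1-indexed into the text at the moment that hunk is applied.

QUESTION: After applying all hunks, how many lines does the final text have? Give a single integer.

Hunk 1: at line 1 remove [mvtfk,qpqb] add [chp] -> 9 lines: fbon zos chp zxihu nmfo tnz kqweu towt dutot
Hunk 2: at line 3 remove [nmfo,tnz,kqweu] add [isnn] -> 7 lines: fbon zos chp zxihu isnn towt dutot
Hunk 3: at line 1 remove [chp,zxihu,isnn] add [wmiw,oqnkq,yexa] -> 7 lines: fbon zos wmiw oqnkq yexa towt dutot
Hunk 4: at line 1 remove [wmiw,oqnkq,yexa] add [kyzn] -> 5 lines: fbon zos kyzn towt dutot
Hunk 5: at line 1 remove [zos,kyzn] add [jwrq] -> 4 lines: fbon jwrq towt dutot
Hunk 6: at line 1 remove [jwrq,towt] add [zcor] -> 3 lines: fbon zcor dutot
Hunk 7: at line 1 remove [zcor] add [hgde,wqv] -> 4 lines: fbon hgde wqv dutot
Final line count: 4

Answer: 4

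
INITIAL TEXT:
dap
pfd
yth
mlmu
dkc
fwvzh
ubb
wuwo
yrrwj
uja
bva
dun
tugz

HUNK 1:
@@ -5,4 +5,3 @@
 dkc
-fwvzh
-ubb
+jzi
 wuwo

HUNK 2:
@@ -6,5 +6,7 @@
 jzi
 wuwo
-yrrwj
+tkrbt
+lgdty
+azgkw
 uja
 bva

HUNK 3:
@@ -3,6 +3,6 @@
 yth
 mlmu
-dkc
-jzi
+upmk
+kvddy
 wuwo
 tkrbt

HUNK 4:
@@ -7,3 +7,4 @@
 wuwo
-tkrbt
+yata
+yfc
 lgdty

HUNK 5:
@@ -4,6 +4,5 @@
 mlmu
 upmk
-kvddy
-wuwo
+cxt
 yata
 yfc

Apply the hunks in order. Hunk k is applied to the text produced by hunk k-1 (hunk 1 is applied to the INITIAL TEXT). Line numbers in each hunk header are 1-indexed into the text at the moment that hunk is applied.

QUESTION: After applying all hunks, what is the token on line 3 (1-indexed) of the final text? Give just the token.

Hunk 1: at line 5 remove [fwvzh,ubb] add [jzi] -> 12 lines: dap pfd yth mlmu dkc jzi wuwo yrrwj uja bva dun tugz
Hunk 2: at line 6 remove [yrrwj] add [tkrbt,lgdty,azgkw] -> 14 lines: dap pfd yth mlmu dkc jzi wuwo tkrbt lgdty azgkw uja bva dun tugz
Hunk 3: at line 3 remove [dkc,jzi] add [upmk,kvddy] -> 14 lines: dap pfd yth mlmu upmk kvddy wuwo tkrbt lgdty azgkw uja bva dun tugz
Hunk 4: at line 7 remove [tkrbt] add [yata,yfc] -> 15 lines: dap pfd yth mlmu upmk kvddy wuwo yata yfc lgdty azgkw uja bva dun tugz
Hunk 5: at line 4 remove [kvddy,wuwo] add [cxt] -> 14 lines: dap pfd yth mlmu upmk cxt yata yfc lgdty azgkw uja bva dun tugz
Final line 3: yth

Answer: yth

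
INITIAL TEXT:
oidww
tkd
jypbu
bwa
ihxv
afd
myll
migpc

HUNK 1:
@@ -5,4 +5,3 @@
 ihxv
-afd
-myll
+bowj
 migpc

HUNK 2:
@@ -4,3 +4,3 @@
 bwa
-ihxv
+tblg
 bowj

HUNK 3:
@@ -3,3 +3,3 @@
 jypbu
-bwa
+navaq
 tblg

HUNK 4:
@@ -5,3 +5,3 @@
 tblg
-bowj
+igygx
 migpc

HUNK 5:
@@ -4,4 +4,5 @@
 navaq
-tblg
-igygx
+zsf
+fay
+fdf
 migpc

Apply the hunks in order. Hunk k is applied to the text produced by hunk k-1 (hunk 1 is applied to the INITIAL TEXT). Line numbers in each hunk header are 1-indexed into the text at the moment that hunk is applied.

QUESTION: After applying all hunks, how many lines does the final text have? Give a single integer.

Answer: 8

Derivation:
Hunk 1: at line 5 remove [afd,myll] add [bowj] -> 7 lines: oidww tkd jypbu bwa ihxv bowj migpc
Hunk 2: at line 4 remove [ihxv] add [tblg] -> 7 lines: oidww tkd jypbu bwa tblg bowj migpc
Hunk 3: at line 3 remove [bwa] add [navaq] -> 7 lines: oidww tkd jypbu navaq tblg bowj migpc
Hunk 4: at line 5 remove [bowj] add [igygx] -> 7 lines: oidww tkd jypbu navaq tblg igygx migpc
Hunk 5: at line 4 remove [tblg,igygx] add [zsf,fay,fdf] -> 8 lines: oidww tkd jypbu navaq zsf fay fdf migpc
Final line count: 8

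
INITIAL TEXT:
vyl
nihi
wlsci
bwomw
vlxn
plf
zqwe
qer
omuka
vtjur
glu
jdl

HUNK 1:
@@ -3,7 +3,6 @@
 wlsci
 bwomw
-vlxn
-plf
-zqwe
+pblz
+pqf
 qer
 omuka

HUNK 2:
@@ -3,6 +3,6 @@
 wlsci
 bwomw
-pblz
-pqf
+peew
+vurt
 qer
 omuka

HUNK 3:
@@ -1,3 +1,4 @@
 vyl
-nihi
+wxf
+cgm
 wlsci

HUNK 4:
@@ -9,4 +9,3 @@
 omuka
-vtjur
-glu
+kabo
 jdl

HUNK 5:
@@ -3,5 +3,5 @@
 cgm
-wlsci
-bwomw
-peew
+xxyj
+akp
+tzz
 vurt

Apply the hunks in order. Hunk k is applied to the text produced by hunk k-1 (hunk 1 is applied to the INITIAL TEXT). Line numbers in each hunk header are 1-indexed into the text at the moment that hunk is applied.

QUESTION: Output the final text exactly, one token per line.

Hunk 1: at line 3 remove [vlxn,plf,zqwe] add [pblz,pqf] -> 11 lines: vyl nihi wlsci bwomw pblz pqf qer omuka vtjur glu jdl
Hunk 2: at line 3 remove [pblz,pqf] add [peew,vurt] -> 11 lines: vyl nihi wlsci bwomw peew vurt qer omuka vtjur glu jdl
Hunk 3: at line 1 remove [nihi] add [wxf,cgm] -> 12 lines: vyl wxf cgm wlsci bwomw peew vurt qer omuka vtjur glu jdl
Hunk 4: at line 9 remove [vtjur,glu] add [kabo] -> 11 lines: vyl wxf cgm wlsci bwomw peew vurt qer omuka kabo jdl
Hunk 5: at line 3 remove [wlsci,bwomw,peew] add [xxyj,akp,tzz] -> 11 lines: vyl wxf cgm xxyj akp tzz vurt qer omuka kabo jdl

Answer: vyl
wxf
cgm
xxyj
akp
tzz
vurt
qer
omuka
kabo
jdl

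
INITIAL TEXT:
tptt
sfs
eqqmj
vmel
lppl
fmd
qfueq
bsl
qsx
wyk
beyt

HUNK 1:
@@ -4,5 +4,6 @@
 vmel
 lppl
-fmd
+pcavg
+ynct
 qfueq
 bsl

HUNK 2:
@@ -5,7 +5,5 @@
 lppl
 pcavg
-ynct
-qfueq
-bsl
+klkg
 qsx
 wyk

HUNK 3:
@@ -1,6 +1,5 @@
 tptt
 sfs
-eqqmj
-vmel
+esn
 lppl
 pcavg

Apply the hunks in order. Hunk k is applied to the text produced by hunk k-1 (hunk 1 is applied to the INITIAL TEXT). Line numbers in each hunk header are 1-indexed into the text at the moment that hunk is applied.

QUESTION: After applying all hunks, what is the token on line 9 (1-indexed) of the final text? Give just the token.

Hunk 1: at line 4 remove [fmd] add [pcavg,ynct] -> 12 lines: tptt sfs eqqmj vmel lppl pcavg ynct qfueq bsl qsx wyk beyt
Hunk 2: at line 5 remove [ynct,qfueq,bsl] add [klkg] -> 10 lines: tptt sfs eqqmj vmel lppl pcavg klkg qsx wyk beyt
Hunk 3: at line 1 remove [eqqmj,vmel] add [esn] -> 9 lines: tptt sfs esn lppl pcavg klkg qsx wyk beyt
Final line 9: beyt

Answer: beyt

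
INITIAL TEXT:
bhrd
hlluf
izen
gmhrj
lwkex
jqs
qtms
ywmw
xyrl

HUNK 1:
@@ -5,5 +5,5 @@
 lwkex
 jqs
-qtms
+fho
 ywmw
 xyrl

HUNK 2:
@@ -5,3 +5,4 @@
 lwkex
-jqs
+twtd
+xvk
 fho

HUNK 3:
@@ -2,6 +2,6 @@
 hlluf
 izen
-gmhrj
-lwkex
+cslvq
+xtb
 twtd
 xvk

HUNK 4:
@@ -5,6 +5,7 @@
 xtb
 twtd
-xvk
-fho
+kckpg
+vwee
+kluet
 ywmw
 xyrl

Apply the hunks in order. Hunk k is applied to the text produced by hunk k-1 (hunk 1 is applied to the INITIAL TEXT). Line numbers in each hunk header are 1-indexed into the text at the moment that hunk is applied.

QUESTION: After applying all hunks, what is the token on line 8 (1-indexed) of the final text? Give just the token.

Answer: vwee

Derivation:
Hunk 1: at line 5 remove [qtms] add [fho] -> 9 lines: bhrd hlluf izen gmhrj lwkex jqs fho ywmw xyrl
Hunk 2: at line 5 remove [jqs] add [twtd,xvk] -> 10 lines: bhrd hlluf izen gmhrj lwkex twtd xvk fho ywmw xyrl
Hunk 3: at line 2 remove [gmhrj,lwkex] add [cslvq,xtb] -> 10 lines: bhrd hlluf izen cslvq xtb twtd xvk fho ywmw xyrl
Hunk 4: at line 5 remove [xvk,fho] add [kckpg,vwee,kluet] -> 11 lines: bhrd hlluf izen cslvq xtb twtd kckpg vwee kluet ywmw xyrl
Final line 8: vwee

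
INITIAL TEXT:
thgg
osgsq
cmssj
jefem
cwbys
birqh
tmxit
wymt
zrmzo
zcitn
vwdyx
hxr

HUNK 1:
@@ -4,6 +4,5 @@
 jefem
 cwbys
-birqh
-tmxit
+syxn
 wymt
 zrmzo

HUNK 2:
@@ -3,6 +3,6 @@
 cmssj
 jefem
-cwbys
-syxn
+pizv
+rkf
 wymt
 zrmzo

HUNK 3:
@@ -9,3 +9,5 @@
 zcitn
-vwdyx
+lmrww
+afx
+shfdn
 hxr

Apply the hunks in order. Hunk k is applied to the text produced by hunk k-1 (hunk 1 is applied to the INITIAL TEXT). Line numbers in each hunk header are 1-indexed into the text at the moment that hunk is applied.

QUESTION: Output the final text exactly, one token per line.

Answer: thgg
osgsq
cmssj
jefem
pizv
rkf
wymt
zrmzo
zcitn
lmrww
afx
shfdn
hxr

Derivation:
Hunk 1: at line 4 remove [birqh,tmxit] add [syxn] -> 11 lines: thgg osgsq cmssj jefem cwbys syxn wymt zrmzo zcitn vwdyx hxr
Hunk 2: at line 3 remove [cwbys,syxn] add [pizv,rkf] -> 11 lines: thgg osgsq cmssj jefem pizv rkf wymt zrmzo zcitn vwdyx hxr
Hunk 3: at line 9 remove [vwdyx] add [lmrww,afx,shfdn] -> 13 lines: thgg osgsq cmssj jefem pizv rkf wymt zrmzo zcitn lmrww afx shfdn hxr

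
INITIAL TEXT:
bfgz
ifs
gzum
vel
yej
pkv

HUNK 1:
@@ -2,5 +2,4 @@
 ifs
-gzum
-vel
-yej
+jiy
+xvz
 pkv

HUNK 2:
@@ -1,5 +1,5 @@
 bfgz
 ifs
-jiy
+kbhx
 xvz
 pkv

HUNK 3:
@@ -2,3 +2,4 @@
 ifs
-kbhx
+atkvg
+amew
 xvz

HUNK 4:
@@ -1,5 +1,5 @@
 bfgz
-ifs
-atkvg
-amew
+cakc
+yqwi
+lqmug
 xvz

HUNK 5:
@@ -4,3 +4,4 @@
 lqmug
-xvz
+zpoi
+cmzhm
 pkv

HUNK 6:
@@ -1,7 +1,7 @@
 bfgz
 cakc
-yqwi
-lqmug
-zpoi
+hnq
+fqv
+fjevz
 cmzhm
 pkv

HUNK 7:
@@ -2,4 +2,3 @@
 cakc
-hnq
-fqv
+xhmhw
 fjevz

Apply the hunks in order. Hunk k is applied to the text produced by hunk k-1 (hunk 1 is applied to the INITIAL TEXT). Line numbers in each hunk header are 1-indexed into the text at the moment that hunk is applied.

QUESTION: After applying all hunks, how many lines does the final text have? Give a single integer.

Hunk 1: at line 2 remove [gzum,vel,yej] add [jiy,xvz] -> 5 lines: bfgz ifs jiy xvz pkv
Hunk 2: at line 1 remove [jiy] add [kbhx] -> 5 lines: bfgz ifs kbhx xvz pkv
Hunk 3: at line 2 remove [kbhx] add [atkvg,amew] -> 6 lines: bfgz ifs atkvg amew xvz pkv
Hunk 4: at line 1 remove [ifs,atkvg,amew] add [cakc,yqwi,lqmug] -> 6 lines: bfgz cakc yqwi lqmug xvz pkv
Hunk 5: at line 4 remove [xvz] add [zpoi,cmzhm] -> 7 lines: bfgz cakc yqwi lqmug zpoi cmzhm pkv
Hunk 6: at line 1 remove [yqwi,lqmug,zpoi] add [hnq,fqv,fjevz] -> 7 lines: bfgz cakc hnq fqv fjevz cmzhm pkv
Hunk 7: at line 2 remove [hnq,fqv] add [xhmhw] -> 6 lines: bfgz cakc xhmhw fjevz cmzhm pkv
Final line count: 6

Answer: 6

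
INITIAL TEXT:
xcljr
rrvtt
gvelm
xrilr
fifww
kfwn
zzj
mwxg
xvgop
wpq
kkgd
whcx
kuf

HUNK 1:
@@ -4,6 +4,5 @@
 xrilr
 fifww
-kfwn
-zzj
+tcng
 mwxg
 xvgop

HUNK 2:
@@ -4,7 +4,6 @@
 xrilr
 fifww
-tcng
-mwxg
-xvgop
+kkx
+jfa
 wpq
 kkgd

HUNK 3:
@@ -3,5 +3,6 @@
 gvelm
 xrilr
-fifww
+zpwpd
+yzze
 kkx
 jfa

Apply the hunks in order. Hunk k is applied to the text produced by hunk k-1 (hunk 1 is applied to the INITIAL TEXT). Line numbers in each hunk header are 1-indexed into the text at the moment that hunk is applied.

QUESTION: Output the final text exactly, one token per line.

Answer: xcljr
rrvtt
gvelm
xrilr
zpwpd
yzze
kkx
jfa
wpq
kkgd
whcx
kuf

Derivation:
Hunk 1: at line 4 remove [kfwn,zzj] add [tcng] -> 12 lines: xcljr rrvtt gvelm xrilr fifww tcng mwxg xvgop wpq kkgd whcx kuf
Hunk 2: at line 4 remove [tcng,mwxg,xvgop] add [kkx,jfa] -> 11 lines: xcljr rrvtt gvelm xrilr fifww kkx jfa wpq kkgd whcx kuf
Hunk 3: at line 3 remove [fifww] add [zpwpd,yzze] -> 12 lines: xcljr rrvtt gvelm xrilr zpwpd yzze kkx jfa wpq kkgd whcx kuf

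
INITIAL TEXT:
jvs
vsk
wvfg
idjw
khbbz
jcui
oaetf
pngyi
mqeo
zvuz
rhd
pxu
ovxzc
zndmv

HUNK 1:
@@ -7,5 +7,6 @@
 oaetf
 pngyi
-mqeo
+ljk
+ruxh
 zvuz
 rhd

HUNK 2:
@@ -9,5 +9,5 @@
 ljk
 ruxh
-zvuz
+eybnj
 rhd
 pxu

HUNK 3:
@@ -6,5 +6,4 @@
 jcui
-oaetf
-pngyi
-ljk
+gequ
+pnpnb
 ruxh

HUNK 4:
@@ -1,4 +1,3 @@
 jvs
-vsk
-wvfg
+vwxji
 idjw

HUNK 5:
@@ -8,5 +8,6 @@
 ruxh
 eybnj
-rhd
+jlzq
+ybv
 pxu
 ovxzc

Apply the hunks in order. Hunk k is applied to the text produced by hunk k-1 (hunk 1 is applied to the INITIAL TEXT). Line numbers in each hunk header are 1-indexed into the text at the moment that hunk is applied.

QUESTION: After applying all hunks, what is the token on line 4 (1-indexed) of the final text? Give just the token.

Hunk 1: at line 7 remove [mqeo] add [ljk,ruxh] -> 15 lines: jvs vsk wvfg idjw khbbz jcui oaetf pngyi ljk ruxh zvuz rhd pxu ovxzc zndmv
Hunk 2: at line 9 remove [zvuz] add [eybnj] -> 15 lines: jvs vsk wvfg idjw khbbz jcui oaetf pngyi ljk ruxh eybnj rhd pxu ovxzc zndmv
Hunk 3: at line 6 remove [oaetf,pngyi,ljk] add [gequ,pnpnb] -> 14 lines: jvs vsk wvfg idjw khbbz jcui gequ pnpnb ruxh eybnj rhd pxu ovxzc zndmv
Hunk 4: at line 1 remove [vsk,wvfg] add [vwxji] -> 13 lines: jvs vwxji idjw khbbz jcui gequ pnpnb ruxh eybnj rhd pxu ovxzc zndmv
Hunk 5: at line 8 remove [rhd] add [jlzq,ybv] -> 14 lines: jvs vwxji idjw khbbz jcui gequ pnpnb ruxh eybnj jlzq ybv pxu ovxzc zndmv
Final line 4: khbbz

Answer: khbbz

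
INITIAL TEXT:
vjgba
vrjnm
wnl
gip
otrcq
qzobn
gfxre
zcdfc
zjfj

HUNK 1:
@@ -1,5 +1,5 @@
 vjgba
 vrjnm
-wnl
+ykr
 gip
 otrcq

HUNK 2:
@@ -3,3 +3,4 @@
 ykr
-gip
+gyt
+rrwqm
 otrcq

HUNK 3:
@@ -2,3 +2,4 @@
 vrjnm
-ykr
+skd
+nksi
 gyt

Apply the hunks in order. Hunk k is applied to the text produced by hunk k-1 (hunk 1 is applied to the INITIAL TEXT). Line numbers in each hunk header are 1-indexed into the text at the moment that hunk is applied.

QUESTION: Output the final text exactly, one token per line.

Hunk 1: at line 1 remove [wnl] add [ykr] -> 9 lines: vjgba vrjnm ykr gip otrcq qzobn gfxre zcdfc zjfj
Hunk 2: at line 3 remove [gip] add [gyt,rrwqm] -> 10 lines: vjgba vrjnm ykr gyt rrwqm otrcq qzobn gfxre zcdfc zjfj
Hunk 3: at line 2 remove [ykr] add [skd,nksi] -> 11 lines: vjgba vrjnm skd nksi gyt rrwqm otrcq qzobn gfxre zcdfc zjfj

Answer: vjgba
vrjnm
skd
nksi
gyt
rrwqm
otrcq
qzobn
gfxre
zcdfc
zjfj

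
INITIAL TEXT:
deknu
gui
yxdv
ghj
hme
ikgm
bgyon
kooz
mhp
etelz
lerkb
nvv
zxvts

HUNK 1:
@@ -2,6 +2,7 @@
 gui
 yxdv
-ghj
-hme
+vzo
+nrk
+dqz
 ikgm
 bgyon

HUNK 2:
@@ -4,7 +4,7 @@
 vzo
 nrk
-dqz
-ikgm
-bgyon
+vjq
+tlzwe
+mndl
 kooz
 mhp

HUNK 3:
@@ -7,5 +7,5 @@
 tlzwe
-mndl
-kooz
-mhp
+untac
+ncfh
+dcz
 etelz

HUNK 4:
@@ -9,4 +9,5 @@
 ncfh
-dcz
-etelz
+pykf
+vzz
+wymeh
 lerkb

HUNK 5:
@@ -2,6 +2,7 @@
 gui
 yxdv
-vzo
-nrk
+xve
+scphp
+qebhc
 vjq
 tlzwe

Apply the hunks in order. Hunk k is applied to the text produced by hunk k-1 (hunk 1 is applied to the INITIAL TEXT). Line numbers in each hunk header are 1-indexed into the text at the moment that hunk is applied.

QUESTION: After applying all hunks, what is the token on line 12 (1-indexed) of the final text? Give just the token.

Answer: vzz

Derivation:
Hunk 1: at line 2 remove [ghj,hme] add [vzo,nrk,dqz] -> 14 lines: deknu gui yxdv vzo nrk dqz ikgm bgyon kooz mhp etelz lerkb nvv zxvts
Hunk 2: at line 4 remove [dqz,ikgm,bgyon] add [vjq,tlzwe,mndl] -> 14 lines: deknu gui yxdv vzo nrk vjq tlzwe mndl kooz mhp etelz lerkb nvv zxvts
Hunk 3: at line 7 remove [mndl,kooz,mhp] add [untac,ncfh,dcz] -> 14 lines: deknu gui yxdv vzo nrk vjq tlzwe untac ncfh dcz etelz lerkb nvv zxvts
Hunk 4: at line 9 remove [dcz,etelz] add [pykf,vzz,wymeh] -> 15 lines: deknu gui yxdv vzo nrk vjq tlzwe untac ncfh pykf vzz wymeh lerkb nvv zxvts
Hunk 5: at line 2 remove [vzo,nrk] add [xve,scphp,qebhc] -> 16 lines: deknu gui yxdv xve scphp qebhc vjq tlzwe untac ncfh pykf vzz wymeh lerkb nvv zxvts
Final line 12: vzz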